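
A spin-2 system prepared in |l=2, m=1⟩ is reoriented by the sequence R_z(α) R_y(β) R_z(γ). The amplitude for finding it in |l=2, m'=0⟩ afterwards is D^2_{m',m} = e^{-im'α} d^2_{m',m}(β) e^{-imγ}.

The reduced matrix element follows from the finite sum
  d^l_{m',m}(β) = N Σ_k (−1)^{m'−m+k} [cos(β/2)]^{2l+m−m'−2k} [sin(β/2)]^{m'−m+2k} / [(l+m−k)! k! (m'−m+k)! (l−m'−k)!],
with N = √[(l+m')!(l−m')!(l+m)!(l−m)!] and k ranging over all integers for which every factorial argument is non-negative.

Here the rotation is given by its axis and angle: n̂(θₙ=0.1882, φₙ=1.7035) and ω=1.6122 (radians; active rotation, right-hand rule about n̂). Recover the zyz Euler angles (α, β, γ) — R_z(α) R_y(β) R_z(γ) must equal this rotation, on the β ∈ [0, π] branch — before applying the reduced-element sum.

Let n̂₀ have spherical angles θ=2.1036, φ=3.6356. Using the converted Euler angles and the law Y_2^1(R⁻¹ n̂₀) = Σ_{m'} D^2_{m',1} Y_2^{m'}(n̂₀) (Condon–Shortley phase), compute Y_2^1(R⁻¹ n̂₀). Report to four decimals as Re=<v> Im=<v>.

Re=-0.1408 Im=0.3596

Axis–angle → zyz. n̂ = (sinθₙcosφₙ, sinθₙsinφₙ, cosθₙ) = (-0.024755, +0.185446, +0.982343), ω = 1.6122.
R = I cosω + sinω [n̂]ₓ + (1−cosω) n̂n̂ᵀ gives
  R = [-0.040754, -0.986281, +0.159963; +0.976720, -0.005578, +0.214446; -0.210611, +0.164978, +0.963548]
β = atan2(√(R₁₃²+R₂₃²), R₃₃) = 0.270834; α = atan2(R₂₃, R₁₃) mod 2π = 0.929901; γ = atan2(R₃₂, −R₃₁) mod 2π = 0.664494
Need the full column D^2_{m',1} for m'=−2..2 at α=0.9299, β=0.2708, γ=0.6645.
cos(β/2)=0.990845, sin(β/2)=0.135003
d^2_{-2,1}: single k=3 term ⇒ +0.004876;  D = +0.001788+0.004536i
d^2_{-1,1}: k∈[2..3] ⇒ +0.053681 -0.000332 = +0.053349;  D = +0.051481+0.013994i
d^2_{0,1}: k∈[1..2] ⇒ +0.321690 -0.005972 = +0.315718;  D = +0.248543-0.194691i
d^2_{1,1}: k∈[0..1] ⇒ +0.963880 -0.053681 = +0.910199;  D = -0.021477-0.909946i
d^2_{2,1}: single k=0 term ⇒ -0.262659;  D = +0.214184+0.152036i
Y_2^{m'}(θ=2.1036,φ=3.6356) and Σ D·Y over m':
  (+0.0018+0.0045i)·(+0.1577-0.2393i)  (+0.0515+0.0140i)·(+0.2976-0.1603i)  (+0.2485-0.1947i)·(-0.0713+0.0000i)  (-0.0215-0.9099i)·(-0.2976-0.1603i)  (+0.2142+0.1520i)·(+0.1577+0.2393i)
Y_2^1(R⁻¹ n̂) = -0.140829+0.359561i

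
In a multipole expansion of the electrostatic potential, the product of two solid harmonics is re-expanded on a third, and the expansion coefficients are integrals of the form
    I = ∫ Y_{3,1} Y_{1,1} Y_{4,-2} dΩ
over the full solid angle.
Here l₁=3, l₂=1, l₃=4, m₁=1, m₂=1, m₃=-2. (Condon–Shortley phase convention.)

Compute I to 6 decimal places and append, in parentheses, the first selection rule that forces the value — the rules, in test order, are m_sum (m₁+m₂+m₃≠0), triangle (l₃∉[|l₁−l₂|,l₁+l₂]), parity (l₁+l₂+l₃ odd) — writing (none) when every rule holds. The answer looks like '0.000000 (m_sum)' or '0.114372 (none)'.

Checks pass: Σm=0; 8 even; l₃=4∈[2,4].
(2·3+1)(2·1+1)(2·4+1) = 189
Δ: 0! 6! 2! / 9! → 1/252
sum: t=0:+1/36 = 1/36
3j²(3 1 4; 0 0 0) = Δ·Π!·Σ² = 4/63  (sign +1)
sum: t=0:+1/96 = 1/96
3j²(3 1 4; 1 1 -2) = Δ·Π!·Σ² = 5/84  (sign +1)
combine: 4πI² = 189·4/63·5/84 = 5/7
take √, sign +1: I = 0.23841361
No selection rule forces the value: the integral is nonzero (none).

0.238414 (none)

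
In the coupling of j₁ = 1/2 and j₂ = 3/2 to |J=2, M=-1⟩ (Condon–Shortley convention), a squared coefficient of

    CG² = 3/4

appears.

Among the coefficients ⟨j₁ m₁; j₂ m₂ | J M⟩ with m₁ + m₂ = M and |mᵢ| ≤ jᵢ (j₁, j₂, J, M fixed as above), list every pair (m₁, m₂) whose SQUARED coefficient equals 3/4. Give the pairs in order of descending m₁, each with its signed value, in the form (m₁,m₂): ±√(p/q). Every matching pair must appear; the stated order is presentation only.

(-1/2,-1/2): +√(3/4)

Admissible pairs with m₁+m₂ = M = -1: (-1/2,-1/2), (1/2,-3/2)
  (m₁,m₂)=(1/2,-3/2): CG² = 1/4, CG = +√(1/4)
  (m₁,m₂)=(-1/2,-1/2): CG² = 3/4, CG = +√(3/4)   ← matches the target
Pairs with CG² = 3/4: (-1/2,-1/2): +√(3/4)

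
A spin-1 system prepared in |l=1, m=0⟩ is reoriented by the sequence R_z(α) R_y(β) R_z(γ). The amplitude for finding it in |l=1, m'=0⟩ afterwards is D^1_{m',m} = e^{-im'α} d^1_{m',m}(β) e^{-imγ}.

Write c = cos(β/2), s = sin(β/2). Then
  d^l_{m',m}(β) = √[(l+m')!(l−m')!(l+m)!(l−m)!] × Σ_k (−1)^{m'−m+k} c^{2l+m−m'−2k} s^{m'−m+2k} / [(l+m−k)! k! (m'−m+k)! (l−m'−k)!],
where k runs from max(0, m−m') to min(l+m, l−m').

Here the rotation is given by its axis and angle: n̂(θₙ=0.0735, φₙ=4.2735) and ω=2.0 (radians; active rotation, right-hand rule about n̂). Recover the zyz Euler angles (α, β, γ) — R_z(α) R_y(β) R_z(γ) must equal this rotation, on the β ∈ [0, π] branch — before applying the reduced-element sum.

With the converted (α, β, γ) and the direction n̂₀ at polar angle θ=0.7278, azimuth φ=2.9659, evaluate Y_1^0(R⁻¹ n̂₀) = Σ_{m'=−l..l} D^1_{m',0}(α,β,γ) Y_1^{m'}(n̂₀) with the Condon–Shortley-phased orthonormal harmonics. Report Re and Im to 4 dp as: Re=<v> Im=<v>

Axis–angle → zyz. n̂ = (sinθₙcosφₙ, sinθₙsinφₙ, cosθₙ) = (-0.031205, -0.066474, +0.997300), ω = 2.0000.
R = I cosω + sinω [n̂]ₓ + (1−cosω) n̂n̂ᵀ gives
  R = [-0.414768, -0.903905, -0.104516; +0.909780, -0.409889, -0.065509; +0.016374, -0.122257, +0.992363]
β = atan2(√(R₁₃²+R₂₃²), R₃₃) = 0.123664; α = atan2(R₂₃, R₁₃) mod 2π = 3.701474; γ = atan2(R₃₂, −R₃₁) mod 2π = 4.579252
Need the full column D^1_{m',0} for m'=−1..1 at α=3.7015, β=0.1237, γ=4.5793.
cos(β/2)=0.998089, sin(β/2)=0.061792
d^1_{-1,0}: single k=1 term ⇒ +0.087221;  D = -0.073904-0.046322i
d^1_{0,0}: k∈[0..1] ⇒ +0.996182 -0.003818 = +0.992363;  D = +0.992363+0.000000i
d^1_{1,0}: single k=0 term ⇒ -0.087221;  D = +0.073904-0.046322i
Y_1^{m'}(θ=0.7278,φ=2.9659) and Σ D·Y over m':
  (-0.0739-0.0463i)·(-0.2263-0.0402i)  (+0.9924+0.0000i)·(+0.3648+0.0000i)  (+0.0739-0.0463i)·(+0.2263-0.0402i)
Y_1^0(R⁻¹ n̂) = +0.391750+0.000000i

Re=0.3918 Im=0.0000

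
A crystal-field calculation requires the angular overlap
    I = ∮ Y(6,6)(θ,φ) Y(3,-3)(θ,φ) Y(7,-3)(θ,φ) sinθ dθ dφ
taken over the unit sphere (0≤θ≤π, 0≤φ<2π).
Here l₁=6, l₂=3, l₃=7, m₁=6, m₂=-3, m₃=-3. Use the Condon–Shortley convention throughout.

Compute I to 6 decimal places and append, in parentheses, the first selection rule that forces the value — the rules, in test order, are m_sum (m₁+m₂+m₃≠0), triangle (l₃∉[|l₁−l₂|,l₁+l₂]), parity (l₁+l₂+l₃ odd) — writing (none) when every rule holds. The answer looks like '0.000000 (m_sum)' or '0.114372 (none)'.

0.026979 (none)

Checks pass: Σm=0; 16 even; l₃=7∈[3,9].
(2·6+1)(2·3+1)(2·7+1) = 1365
Δ: 2! 10! 4! / 17! → 1/2042040
sum: t=0:+1/207360 t=1:−1/57600 t=2:+1/207360 = -1/129600
3j²(6 3 7; 0 0 0) = Δ·Π!·Σ² = 168/12155  (sign +1)
sum: t=0:+1/174182400 = 1/174182400
3j²(6 3 7; 6 -3 -3) = Δ·Π!·Σ² = 3/6188  (sign +1)
combine: 4πI² = 1365·168/12155·3/6188 = 378/41327
take √, sign +1: I = 0.02697889
No selection rule forces the value: the integral is nonzero (none).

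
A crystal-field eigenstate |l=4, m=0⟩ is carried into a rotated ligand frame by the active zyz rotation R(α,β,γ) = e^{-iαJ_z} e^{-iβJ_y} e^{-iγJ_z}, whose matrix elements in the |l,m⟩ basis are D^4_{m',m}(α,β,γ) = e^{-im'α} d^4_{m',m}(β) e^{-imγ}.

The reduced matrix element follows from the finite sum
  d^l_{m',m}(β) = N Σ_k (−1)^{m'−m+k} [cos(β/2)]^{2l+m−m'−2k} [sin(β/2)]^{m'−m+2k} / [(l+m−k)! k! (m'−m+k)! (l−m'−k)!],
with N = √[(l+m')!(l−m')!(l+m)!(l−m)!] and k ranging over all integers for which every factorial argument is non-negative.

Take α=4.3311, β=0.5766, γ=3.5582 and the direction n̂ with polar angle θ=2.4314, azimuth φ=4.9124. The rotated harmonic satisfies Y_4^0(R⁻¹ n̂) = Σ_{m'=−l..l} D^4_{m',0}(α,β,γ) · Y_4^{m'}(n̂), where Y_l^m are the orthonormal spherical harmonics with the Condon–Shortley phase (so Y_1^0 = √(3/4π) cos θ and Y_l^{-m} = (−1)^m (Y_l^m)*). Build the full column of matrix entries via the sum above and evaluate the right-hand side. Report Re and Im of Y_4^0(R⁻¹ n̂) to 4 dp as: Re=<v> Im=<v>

Need the full column D^4_{m',0} for m'=−4..4 at α=4.3311, β=0.5766, γ=3.5582.
cos(β/2)=0.958729, sin(β/2)=0.284323
d^4_{-4,0}: single k=4 term ⇒ +0.046193;  D = +0.002108-0.046145i
d^4_{-3,0}: k∈[3..4] ⇒ +0.220281 -0.019374 = +0.200908;  D = +0.182875+0.083191i
d^4_{-2,0}: k∈[2..4] ⇒ +0.595551 -0.139675 +0.004607 = +0.460482;  D = -0.332955+0.318095i
d^4_{-1,0}: k∈[1..4] ⇒ +0.946665 -0.499551 +0.043935 -0.000644 = +0.490406;  D = -0.182488-0.455187i
d^4_{0,0}: k∈[0..4] ⇒ +0.713782 -1.004425 +0.198761 -0.007769 +0.000043 = -0.099608;  D = -0.099608+0.000000i
d^4_{1,0}: k∈[0..3] ⇒ -0.946665 +0.499551 -0.043935 +0.000644 = -0.490406;  D = +0.182488-0.455187i
d^4_{2,0}: k∈[0..2] ⇒ +0.595551 -0.139675 +0.004607 = +0.460482;  D = -0.332955-0.318095i
d^4_{3,0}: k∈[0..1] ⇒ -0.220281 +0.019374 = -0.200908;  D = -0.182875+0.083191i
d^4_{4,0}: single k=0 term ⇒ +0.046193;  D = +0.002108+0.046145i
Y_4^{m'}(θ=2.4314,φ=4.9124) and Σ D·Y over m':
  (+0.0021-0.0461i)·(+0.0557-0.0574i)  (+0.1829+0.0832i)·(+0.1485+0.2171i)  (-0.3330+0.3181i)·(-0.3961+0.1675i)  (-0.1825-0.4552i)·(-0.0476-0.2348i)  (-0.0996+0.0000i)·(-0.2834+0.0000i)  (+0.1825-0.4552i)·(+0.0476-0.2348i)  (-0.3330-0.3181i)·(-0.3961-0.1675i)  (-0.1829+0.0832i)·(-0.1485+0.2171i)  (+0.0021+0.0461i)·(+0.0557+0.0574i)
Y_4^0(R⁻¹ n̂) = +0.002202+0.000000i

Re=0.0022 Im=0.0000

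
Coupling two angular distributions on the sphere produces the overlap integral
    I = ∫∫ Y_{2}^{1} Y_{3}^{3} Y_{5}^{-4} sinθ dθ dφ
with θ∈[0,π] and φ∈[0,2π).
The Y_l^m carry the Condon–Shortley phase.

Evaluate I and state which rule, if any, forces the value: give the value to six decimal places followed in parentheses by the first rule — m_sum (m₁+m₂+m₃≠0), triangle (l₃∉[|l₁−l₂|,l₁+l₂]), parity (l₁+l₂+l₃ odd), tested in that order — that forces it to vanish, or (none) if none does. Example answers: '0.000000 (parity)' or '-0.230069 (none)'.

Checks pass: Σm=0; 10 even; l₃=5∈[1,5].
(2·2+1)(2·3+1)(2·5+1) = 385
Δ: 0! 4! 6! / 11! → 1/2310
sum: t=0:+1/144 = 1/144
3j²(2 3 5; 0 0 0) = Δ·Π!·Σ² = 10/231  (sign -1)
sum: t=0:+1/4320 = 1/4320
3j²(2 3 5; 1 3 -4) = Δ·Π!·Σ² = 2/55  (sign -1)
combine: 4πI² = 385·10/231·2/55 = 20/33
take √, sign +1: I = 0.21961050
No selection rule forces the value: the integral is nonzero (none).

0.219610 (none)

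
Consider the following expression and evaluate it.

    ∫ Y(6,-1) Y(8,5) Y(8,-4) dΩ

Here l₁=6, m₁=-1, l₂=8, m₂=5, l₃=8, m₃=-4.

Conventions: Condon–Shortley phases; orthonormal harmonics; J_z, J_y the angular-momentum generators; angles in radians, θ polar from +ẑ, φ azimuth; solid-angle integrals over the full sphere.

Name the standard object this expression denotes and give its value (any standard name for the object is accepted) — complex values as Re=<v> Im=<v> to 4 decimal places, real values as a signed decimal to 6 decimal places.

This is a Gaunt coefficient — the integral of a triple product of spherical harmonics over the sphere.
Rules hold: Σm=0, L=22 even, 2≤8≤14.
N = 13·17·17 = 3757
Δ = 6!·6!·10!/23! = 1/13742520792
Racah Σ t=0..6: t=0:+1/41803776000 t=1:−1/435456000 t=2:+1/39813120 t=3:−1/18662400 t=4:+1/39813120 t=5:−1/435456000 t=6:+1/41803776000 = -11/1393459200
⇒ 3j(6 8 8; 0 0 0)² = 600/96577, sgn -1
Racah Σ t=3..6: t=3:−1/6270566400 t=4:+1/627056640 t=5:−1/464486400 t=6:+1/2612736000 = -1/2985984000
⇒ 3j(6 8 8; -1 5 -4)² = 63/29716, sgn -1
4πI² = N·(3j₀)²·(3jₘ)² = 9450/190969
I = +1·√(0.0494845/4π) = 0.06275228

Gaunt coefficient, +0.062752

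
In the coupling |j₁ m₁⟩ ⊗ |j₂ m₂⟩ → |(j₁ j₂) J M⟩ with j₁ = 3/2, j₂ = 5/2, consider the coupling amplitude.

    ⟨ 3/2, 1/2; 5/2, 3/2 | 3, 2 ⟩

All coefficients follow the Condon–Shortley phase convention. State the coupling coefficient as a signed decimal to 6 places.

triangle: 1!·2!·4!/8! = 48/40320
(j±m)!: 2!·1!·4!·1!·5!·1! = 5760
prefactor² = (2J+1)·Δ·N² = 48
  k=0: +1/(0!·1!·1!·4!·1!·0!) = 1/24
  k=1: −1/(1!·0!·0!·3!·2!·1!) = -1/12
Σ = -1/24  ⇒  CG² = 48·(-1/24)² = 1/12
CG = −√(1/12) = -0.288675

-0.288675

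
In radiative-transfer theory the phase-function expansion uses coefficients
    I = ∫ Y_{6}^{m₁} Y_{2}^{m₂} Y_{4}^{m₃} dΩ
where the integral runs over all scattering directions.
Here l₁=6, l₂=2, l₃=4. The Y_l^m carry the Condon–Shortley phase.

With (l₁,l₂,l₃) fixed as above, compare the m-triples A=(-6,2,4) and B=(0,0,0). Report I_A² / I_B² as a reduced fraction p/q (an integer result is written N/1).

11/5

Same 6,2,4: normalisation and zero-m 3j drop out of the ratio.
A: Δ: 4! 8! 0! / 13! → 1/6435; sum: t=4:+1/967680 = 1/967680; 3j²(6 2 4; -6 2 4) = Δ·Π!·Σ² = 1/13  (sign +1)
B: Δ: 4! 8! 0! / 13! → 1/6435; sum: t=2:+1/2304 = 1/2304; 3j²(6 2 4; 0 0 0) = Δ·Π!·Σ² = 5/143  (sign +1)
I_A²/I_B² = (1/13)/(5/143) = 11/5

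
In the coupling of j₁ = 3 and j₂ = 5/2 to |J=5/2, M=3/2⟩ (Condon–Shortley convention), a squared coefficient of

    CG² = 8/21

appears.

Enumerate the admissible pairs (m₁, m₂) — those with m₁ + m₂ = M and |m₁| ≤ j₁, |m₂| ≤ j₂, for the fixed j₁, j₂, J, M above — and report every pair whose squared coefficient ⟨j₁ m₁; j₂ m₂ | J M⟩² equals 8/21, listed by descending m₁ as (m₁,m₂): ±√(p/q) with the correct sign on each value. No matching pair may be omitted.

(3,-3/2): +√(8/21)

Admissible pairs with m₁+m₂ = M = 3/2: (-1,5/2), (0,3/2), (1,1/2), (2,-1/2), (3,-3/2)
  (m₁,m₂)=(3,-3/2): CG² = 8/21, CG = +√(8/21)   ← matches the target
  (m₁,m₂)=(2,-1/2): CG² = 1/14, CG = −√(1/14)
  (m₁,m₂)=(1,1/2): CG² = 1/35, CG = −√(1/35)
  (m₁,m₂)=(0,3/2): CG² = 7/30, CG = +√(7/30)
  (m₁,m₂)=(-1,5/2): CG² = 2/7, CG = −√(2/7)
Pairs with CG² = 8/21: (3,-3/2): +√(8/21)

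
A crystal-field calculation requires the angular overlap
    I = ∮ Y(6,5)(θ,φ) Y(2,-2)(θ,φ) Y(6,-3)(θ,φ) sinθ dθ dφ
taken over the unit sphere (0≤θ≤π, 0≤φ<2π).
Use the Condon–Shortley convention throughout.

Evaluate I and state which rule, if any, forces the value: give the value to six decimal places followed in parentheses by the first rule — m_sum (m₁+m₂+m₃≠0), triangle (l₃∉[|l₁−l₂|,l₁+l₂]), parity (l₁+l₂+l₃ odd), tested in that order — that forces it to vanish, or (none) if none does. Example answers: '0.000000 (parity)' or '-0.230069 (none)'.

Checks pass: Σm=0; 14 even; l₃=6∈[4,8].
(2·6+1)(2·2+1)(2·6+1) = 845
Δ: 2! 10! 2! / 15! → 1/90090
sum: t=0:+1/69120 t=1:−1/14400 t=2:+1/69120 = -7/172800
3j²(6 2 6; 0 0 0) = Δ·Π!·Σ² = 14/715  (sign -1)
sum: t=0:+1/1451520 = 1/1451520
3j²(6 2 6; 5 -2 -3) = Δ·Π!·Σ² = 1/91  (sign -1)
combine: 4πI² = 845·14/715·1/91 = 2/11
take √, sign +1: I = 0.12028562
No selection rule forces the value: the integral is nonzero (none).

0.120286 (none)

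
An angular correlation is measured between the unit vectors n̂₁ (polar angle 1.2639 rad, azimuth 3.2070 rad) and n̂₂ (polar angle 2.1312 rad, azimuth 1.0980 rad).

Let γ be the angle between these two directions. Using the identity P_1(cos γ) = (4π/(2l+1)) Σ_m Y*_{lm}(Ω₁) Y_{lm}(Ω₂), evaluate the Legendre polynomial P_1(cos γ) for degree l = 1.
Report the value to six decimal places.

Term-by-term m-sum for l=1 (normalisation 4π/3 = 4.188790):
  m=-1: Y*=(-0.328647, -0.021527)  Y=(0.133265, -0.260544)  product (-0.049406, 0.082758)
  m=+0: Y*=(0.147608, -0.000000)  Y=(-0.259706, 0.000000)  product (-0.038335, 0.000000)
  m=+1: Y*=(0.328647, -0.021527)  Y=(-0.133265, -0.260544)  product (-0.049406, -0.082758)
Σ over m = (-0.137146, 0.000000); ×(4π/3) → (-0.574477, 0.000000). Real part: -0.574477

-0.574477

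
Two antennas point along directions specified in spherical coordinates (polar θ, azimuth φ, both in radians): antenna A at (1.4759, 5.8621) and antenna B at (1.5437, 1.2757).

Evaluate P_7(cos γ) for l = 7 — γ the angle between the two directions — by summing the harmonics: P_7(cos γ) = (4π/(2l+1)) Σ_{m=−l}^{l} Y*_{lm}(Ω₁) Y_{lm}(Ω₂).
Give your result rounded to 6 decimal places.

Summing Y*_{l m}(θ₁,φ₁)·Y_{l m}(θ₂,φ₂) over m ∈ [−7, 7]; prefactor 4π/(2·7+1) = 0.837758:
  term(m=-7) = +0.186543+0.153608i   from Y*(Ω₁)=-0.475413-0.093403i, Y(Ω₂)=-0.438919-0.236871i
  term(m=-6) = -0.006350+0.005987i   from Y*(Ω₁)=-0.140926-0.099566i, Y(Ω₂)=+0.010038-0.049573i
  term(m=-5) = -0.067717-0.092887i   from Y*(Ω₁)=+0.161455+0.272658i, Y(Ω₂)=-0.361114+0.034524i
  term(m=-4) = +0.010237-0.005645i   from Y*(Ω₁)=+0.022310+0.195640i, Y(Ω₂)=-0.022594-0.054903i
  term(m=-3) = +0.031781+0.080042i   from Y*(Ω₁)=+0.079923-0.251633i, Y(Ω₂)=-0.252502+0.206499i
  term(m=-2) = -0.012610+0.003246i   from Y*(Ω₁)=+0.137190-0.153724i, Y(Ω₂)=-0.052505-0.035170i
  term(m=-1) = -0.009570-0.075560i   from Y*(Ω₁)=-0.222119+0.099482i, Y(Ω₂)=-0.091014+0.299416i
  term(m=+0) = +0.013413+0.000000i   from Y*(Ω₁)=-0.208518-0.000000i, Y(Ω₂)=-0.064324+0.000000i
  term(m=+1) = -0.009570+0.075560i   from Y*(Ω₁)=+0.222119+0.099482i, Y(Ω₂)=+0.091014+0.299416i
  term(m=+2) = -0.012610-0.003246i   from Y*(Ω₁)=+0.137190+0.153724i, Y(Ω₂)=-0.052505+0.035170i
  term(m=+3) = +0.031781-0.080042i   from Y*(Ω₁)=-0.079923-0.251633i, Y(Ω₂)=+0.252502+0.206499i
  term(m=+4) = +0.010237+0.005645i   from Y*(Ω₁)=+0.022310-0.195640i, Y(Ω₂)=-0.022594+0.054903i
  term(m=+5) = -0.067717+0.092887i   from Y*(Ω₁)=-0.161455+0.272658i, Y(Ω₂)=+0.361114+0.034524i
  term(m=+6) = -0.006350-0.005987i   from Y*(Ω₁)=-0.140926+0.099566i, Y(Ω₂)=+0.010038+0.049573i
  term(m=+7) = +0.186543-0.153608i   from Y*(Ω₁)=+0.475413-0.093403i, Y(Ω₂)=+0.438919-0.236871i
Σ over m = +0.278041+0.000000i; ×(4π/15) → +0.232931+0.000000i. Real part: 0.232931

0.232931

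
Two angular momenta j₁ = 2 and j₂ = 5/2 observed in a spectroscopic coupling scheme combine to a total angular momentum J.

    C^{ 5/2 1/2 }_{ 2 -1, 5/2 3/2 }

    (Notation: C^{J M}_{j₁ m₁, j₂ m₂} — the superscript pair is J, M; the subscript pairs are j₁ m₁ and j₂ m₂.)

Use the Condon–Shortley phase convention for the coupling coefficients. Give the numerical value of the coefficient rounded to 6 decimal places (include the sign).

+√(6/35) = +0.414039

triangle: 2!*2!*3!/8! = 24/40320
(j±m)!: 1!*3!*4!*1!*3!*2! = 1728
prefactor² = (2J+1)*Δ*N² = 216/35
  k=1: −1/(1!*1!*2!*3!*0!*0!) = -1/12
  k=2: +1/(2!*0!*1!*2!*1!*1!) = 1/4
Σ = 1/6  ⇒  CG² = 216/35*(1/6)² = 6/35
CG = +√(6/35) = +0.414039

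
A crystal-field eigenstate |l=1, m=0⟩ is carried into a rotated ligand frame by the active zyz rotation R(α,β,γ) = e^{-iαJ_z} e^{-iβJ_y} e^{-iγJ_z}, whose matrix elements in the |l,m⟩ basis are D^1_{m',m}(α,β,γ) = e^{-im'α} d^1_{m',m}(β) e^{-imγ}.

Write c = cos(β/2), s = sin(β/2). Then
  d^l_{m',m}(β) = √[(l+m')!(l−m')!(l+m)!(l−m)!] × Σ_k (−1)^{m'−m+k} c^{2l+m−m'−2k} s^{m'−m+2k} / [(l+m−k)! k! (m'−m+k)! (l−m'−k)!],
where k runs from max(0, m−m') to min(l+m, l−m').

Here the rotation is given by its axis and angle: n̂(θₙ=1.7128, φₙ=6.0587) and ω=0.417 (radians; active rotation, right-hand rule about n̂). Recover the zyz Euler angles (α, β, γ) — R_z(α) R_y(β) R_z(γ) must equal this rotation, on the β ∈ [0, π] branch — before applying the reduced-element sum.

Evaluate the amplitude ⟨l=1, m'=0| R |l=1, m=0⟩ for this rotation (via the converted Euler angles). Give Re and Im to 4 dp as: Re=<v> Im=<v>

Re=0.9160 Im=0.0000

Axis–angle → zyz. n̂ = (sinθₙcosφₙ, sinθₙsinφₙ, cosθₙ) = (+0.965096, -0.220364, -0.141527), ω = 0.4170.
R = I cosω + sinω [n̂]ₓ + (1−cosω) n̂n̂ᵀ gives
  R = [+0.994122, +0.039097, -0.100956; -0.075545, +0.918469, -0.388210; +0.077547, +0.393555, +0.916025]
β = atan2(√(R₁₃²+R₂₃²), R₃₃) = 0.412742; α = atan2(R₂₃, R₁₃) mod 2π = 4.457969; γ = atan2(R₃₂, −R₃₁) mod 2π = 1.765347
D^1_{0,0}(4.4580,0.4127,1.7653) = e^{-i·0·4.4580}·d^1_{0,0}(0.4127)·e^{-i·0·1.7653}. Compute d first:
Half-angle: c=0.978781, s=0.204909. N=√(1·1·1·1)=1.000000
The bounds max(0,m−m')=0 and min(l+m,l−m')=1 give 2 terms
  k=0: (−1)^0·1.0000/(1)·0.9788^2·0.2049^0 = +0.958012
  k=1: (−1)^1·1.0000/(1)·0.9788^0·0.2049^2 = -0.041988
d^1_{0,0}(0.4127) = +0.958012 -0.041988 = +0.916025
Phases: e^{-i·(0)·4.4580}=+1.000000+0.000000i, e^{-i·(0)·1.7653}=+1.000000+0.000000i ⇒ D=+0.916025+0.000000i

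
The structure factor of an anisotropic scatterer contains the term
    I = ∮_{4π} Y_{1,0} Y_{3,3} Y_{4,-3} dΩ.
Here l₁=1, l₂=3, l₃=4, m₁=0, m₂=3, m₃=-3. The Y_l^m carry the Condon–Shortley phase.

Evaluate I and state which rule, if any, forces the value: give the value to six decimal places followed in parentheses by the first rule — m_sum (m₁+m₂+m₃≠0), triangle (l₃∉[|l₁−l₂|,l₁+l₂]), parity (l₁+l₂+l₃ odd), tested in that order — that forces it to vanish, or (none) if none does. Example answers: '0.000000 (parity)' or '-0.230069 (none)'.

Checks pass: Σm=0; 8 even; l₃=4∈[2,4].
(2·1+1)(2·3+1)(2·4+1) = 189
Δ: 0! 2! 6! / 9! → 1/252
sum: t=0:+1/36 = 1/36
3j²(1 3 4; 0 0 0) = Δ·Π!·Σ² = 4/63  (sign +1)
sum: t=0:+1/720 = 1/720
3j²(1 3 4; 0 3 -3) = Δ·Π!·Σ² = 1/36  (sign -1)
combine: 4πI² = 189·4/63·1/36 = 1/3
take √, sign -1: I = -0.16286750
No selection rule forces the value: the integral is nonzero (none).

-0.162868 (none)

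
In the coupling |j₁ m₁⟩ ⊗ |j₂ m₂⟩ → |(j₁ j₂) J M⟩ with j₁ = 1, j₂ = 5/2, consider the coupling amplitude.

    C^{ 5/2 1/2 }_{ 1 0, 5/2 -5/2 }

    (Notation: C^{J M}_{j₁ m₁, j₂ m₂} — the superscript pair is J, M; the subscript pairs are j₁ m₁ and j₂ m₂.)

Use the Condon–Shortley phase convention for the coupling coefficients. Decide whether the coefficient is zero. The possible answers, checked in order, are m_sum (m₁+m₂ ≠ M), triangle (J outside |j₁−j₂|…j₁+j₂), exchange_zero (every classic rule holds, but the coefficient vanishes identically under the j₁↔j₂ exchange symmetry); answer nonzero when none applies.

m_sum

m-sum: m₁+m₂ = 0+(-5/2) = -5/2, M = 1/2  ✗ ⇒ coefficient is 0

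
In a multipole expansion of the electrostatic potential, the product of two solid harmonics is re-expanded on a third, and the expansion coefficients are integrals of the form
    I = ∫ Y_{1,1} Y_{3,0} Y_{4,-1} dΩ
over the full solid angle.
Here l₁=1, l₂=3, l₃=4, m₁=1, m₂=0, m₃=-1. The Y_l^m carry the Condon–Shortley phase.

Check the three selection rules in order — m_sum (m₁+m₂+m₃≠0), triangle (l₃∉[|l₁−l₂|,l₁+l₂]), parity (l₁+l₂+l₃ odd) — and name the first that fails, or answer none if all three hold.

none

azimuthal sum: 1 + 0 − 1 = 0  ✓
2 ≤ 4 ≤ 4 (triangle on l)  ✓
L = 1 + 3 + 4 = 8 (even)  ✓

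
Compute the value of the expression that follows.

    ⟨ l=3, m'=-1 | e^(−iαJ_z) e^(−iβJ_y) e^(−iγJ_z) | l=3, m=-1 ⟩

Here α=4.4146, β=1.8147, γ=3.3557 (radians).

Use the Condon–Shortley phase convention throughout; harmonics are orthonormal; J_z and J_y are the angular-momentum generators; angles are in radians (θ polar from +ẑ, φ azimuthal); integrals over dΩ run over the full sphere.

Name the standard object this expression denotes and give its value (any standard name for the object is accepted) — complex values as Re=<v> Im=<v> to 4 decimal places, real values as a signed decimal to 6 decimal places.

Wigner D-matrix element, Re=0.0181 Im=0.2163

This is a Wigner D-matrix element — the rotation-matrix element ⟨l m'| R(α,β,γ) |l m⟩ in the angular-momentum basis.
Split into d^3_{-1,-1}(β=1.8147) × two z-phases.
With c≡cos(β/2)=0.615836 and s≡sin(β/2)=0.787875, N=[2·24·2·24]^{1/2}=48.000000
k∈{0,1,2} keeps every argument non-negative
  k=0: (−1)^0·48.0000/(48)·0.6158^6·0.7879^0 = +0.054549
  k=1: (−1)^1·48.0000/(6)·0.6158^4·0.7879^2 = -0.714272
  k=2: (−1)^2·48.0000/(8)·0.6158^2·0.7879^4 = +0.876818
d^3_{-1,-1}(1.8147) = +0.054549 -0.714272 +0.876818 = +0.217095
D = (-0.293407-0.955988i)·(+0.217095)·(-0.977166-0.212475i) = +0.018146+0.216335i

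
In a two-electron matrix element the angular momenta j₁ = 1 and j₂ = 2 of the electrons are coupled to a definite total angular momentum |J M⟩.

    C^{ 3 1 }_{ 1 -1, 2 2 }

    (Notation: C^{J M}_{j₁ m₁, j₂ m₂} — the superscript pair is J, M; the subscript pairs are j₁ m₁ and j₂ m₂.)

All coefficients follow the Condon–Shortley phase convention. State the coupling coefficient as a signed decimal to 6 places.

triangle: 0!×2!×4!/7! = 48/5040
(j±m)!: 0!×2!×4!×0!×4!×2! = 2304
prefactor² = (2J+1)×Δ×N² = 768/5
  k=0: +1/(0!×0!×2!×4!×0!×0!) = 1/48
Σ = 1/48  ⇒  CG² = 768/5×(1/48)² = 1/15
CG = +√(1/15) = +0.258199

+√(1/15) = +0.258199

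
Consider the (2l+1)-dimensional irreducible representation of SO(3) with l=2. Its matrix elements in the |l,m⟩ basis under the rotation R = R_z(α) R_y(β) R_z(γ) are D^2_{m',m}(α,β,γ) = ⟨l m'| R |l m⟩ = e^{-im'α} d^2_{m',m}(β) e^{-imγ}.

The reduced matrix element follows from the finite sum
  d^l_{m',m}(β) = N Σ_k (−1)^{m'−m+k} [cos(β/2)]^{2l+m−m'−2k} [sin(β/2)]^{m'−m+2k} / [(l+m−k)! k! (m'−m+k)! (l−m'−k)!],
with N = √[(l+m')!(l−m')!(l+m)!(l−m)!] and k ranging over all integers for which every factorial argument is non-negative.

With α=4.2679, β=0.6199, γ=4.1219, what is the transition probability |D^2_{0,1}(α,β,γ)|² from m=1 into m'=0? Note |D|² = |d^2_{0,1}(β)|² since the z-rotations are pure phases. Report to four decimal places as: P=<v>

P=0.3354

D^2_{0,1}(4.2679,0.6199,4.1219) = e^{-i·0·4.2679}·d^2_{0,1}(0.6199)·e^{-i·1·4.1219}. Compute d first:
Half-angle: c=0.952349, s=0.305011. N=√(2·2·6·1)=4.898979
Admissible k: 1..2 (factorial args all ≥0)
  k=1: (−1)^0·4.8990/(2)·0.9523^3·0.3050^1 = +0.645326
  k=2: (−1)^1·4.8990/(2)·0.9523^1·0.3050^3 = -0.066194
d^2_{0,1}(0.6199) = +0.645326 -0.066194 = +0.579132
|D^2_{0,1}|² = |d^2_{0,1}(β)|² = (+0.579132)² = 0.335394 (the z-rotation phases have unit modulus)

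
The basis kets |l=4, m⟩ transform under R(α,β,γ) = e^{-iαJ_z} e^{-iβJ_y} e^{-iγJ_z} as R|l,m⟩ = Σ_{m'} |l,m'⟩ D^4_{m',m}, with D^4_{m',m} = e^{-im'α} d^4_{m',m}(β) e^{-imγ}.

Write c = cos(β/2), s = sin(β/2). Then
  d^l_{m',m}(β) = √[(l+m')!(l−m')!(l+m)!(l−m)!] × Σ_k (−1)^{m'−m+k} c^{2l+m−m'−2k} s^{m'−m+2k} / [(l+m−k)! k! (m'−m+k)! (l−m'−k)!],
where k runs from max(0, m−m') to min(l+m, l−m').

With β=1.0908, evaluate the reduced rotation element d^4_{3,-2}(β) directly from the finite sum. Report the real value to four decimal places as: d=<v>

d=-0.2312

d^4_{3,-2}(β=1.0908) via the finite sum:
c=cos(1.090800/2)=0.854920, s=sin(1.090800/2)=0.518760; N=√[5040·1·2·720]=2693.993318
k: max(0,(-2)−(3))=0 … min(4+(-2),4−(3))=1
  k=0: (−1)^5·2693.9933/(240)·0.8549^3·0.5188^5 = -0.263508
  k=1: (−1)^6·2693.9933/(720)·0.8549^1·0.5188^7 = +0.032341
d^4_{3,-2}(1.0908) = -0.263508 +0.032341 = -0.231167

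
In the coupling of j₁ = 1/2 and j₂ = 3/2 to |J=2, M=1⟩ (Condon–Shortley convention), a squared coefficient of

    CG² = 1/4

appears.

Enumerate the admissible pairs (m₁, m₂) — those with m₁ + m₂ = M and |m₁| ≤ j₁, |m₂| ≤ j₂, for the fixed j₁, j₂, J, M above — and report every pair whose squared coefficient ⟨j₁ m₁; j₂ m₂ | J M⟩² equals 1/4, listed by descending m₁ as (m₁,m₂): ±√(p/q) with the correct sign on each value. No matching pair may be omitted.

Admissible pairs with m₁+m₂ = M = 1: (-1/2,3/2), (1/2,1/2)
  (m₁,m₂)=(1/2,1/2): CG² = 3/4, CG = +√(3/4)
  (m₁,m₂)=(-1/2,3/2): CG² = 1/4, CG = +√(1/4)   ← matches the target
Pairs with CG² = 1/4: (-1/2,3/2): +√(1/4)

(-1/2,3/2): +√(1/4)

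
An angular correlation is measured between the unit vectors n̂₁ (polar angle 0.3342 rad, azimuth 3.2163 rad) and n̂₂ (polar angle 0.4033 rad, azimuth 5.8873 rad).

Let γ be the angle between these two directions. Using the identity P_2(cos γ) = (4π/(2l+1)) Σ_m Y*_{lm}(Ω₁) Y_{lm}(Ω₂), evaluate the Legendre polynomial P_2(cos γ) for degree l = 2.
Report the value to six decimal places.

Term-by-term m-sum for l=2 (normalisation 4π/5 = 2.513274):
  m=-2: Y*=+0.041097+0.006187i  Y=+0.041800+0.042336i  product +0.001456+0.001999i
  m=-1: Y*=-0.238718-0.017867i  Y=+0.257298+0.107538i  product -0.059500-0.030268i
  m=+0: Y*=+0.528981-0.000000i  Y=+0.485052+0.000000i  product +0.256583+0.000000i
  m=+1: Y*=+0.238718-0.017867i  Y=-0.257298+0.107538i  product -0.059500+0.030268i
  m=+2: Y*=+0.041097-0.006187i  Y=+0.041800-0.042336i  product +0.001456-0.001999i
Σ over m = +0.140495+0.000000i; ×(4π/5) → +0.353102+0.000000i. Real part: 0.353102

0.353102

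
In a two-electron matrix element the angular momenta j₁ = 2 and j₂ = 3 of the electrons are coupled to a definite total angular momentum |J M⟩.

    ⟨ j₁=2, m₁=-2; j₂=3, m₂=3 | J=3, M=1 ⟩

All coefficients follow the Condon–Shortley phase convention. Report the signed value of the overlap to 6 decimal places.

+0.408248

j₁+j₂−J=2  J+j₁−j₂=2  J−j₁+j₂=4  j₁+j₂+J+1=9
(j₁±m₁, j₂±m₂, J±M) = (0,4,6,0,4,2)
P² = 1536
sum k=2..2:
  [2] +1/96 = 1/96
S = 1/96
C² = P²·S² = 1/6 ; C = +0.408248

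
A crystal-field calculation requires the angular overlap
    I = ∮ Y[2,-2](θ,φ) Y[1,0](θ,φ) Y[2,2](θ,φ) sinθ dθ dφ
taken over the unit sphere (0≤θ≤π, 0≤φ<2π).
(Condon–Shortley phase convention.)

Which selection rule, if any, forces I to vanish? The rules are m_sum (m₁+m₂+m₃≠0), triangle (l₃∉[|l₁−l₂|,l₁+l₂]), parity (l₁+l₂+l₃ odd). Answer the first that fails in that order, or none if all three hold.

Σmᵢ = 0  ✓
l₃∈[|l₁−l₂|,l₁+l₂]=[1,3], have l₃=2  ✓
Σlᵢ = 5 ⇒ odd  ✗

parity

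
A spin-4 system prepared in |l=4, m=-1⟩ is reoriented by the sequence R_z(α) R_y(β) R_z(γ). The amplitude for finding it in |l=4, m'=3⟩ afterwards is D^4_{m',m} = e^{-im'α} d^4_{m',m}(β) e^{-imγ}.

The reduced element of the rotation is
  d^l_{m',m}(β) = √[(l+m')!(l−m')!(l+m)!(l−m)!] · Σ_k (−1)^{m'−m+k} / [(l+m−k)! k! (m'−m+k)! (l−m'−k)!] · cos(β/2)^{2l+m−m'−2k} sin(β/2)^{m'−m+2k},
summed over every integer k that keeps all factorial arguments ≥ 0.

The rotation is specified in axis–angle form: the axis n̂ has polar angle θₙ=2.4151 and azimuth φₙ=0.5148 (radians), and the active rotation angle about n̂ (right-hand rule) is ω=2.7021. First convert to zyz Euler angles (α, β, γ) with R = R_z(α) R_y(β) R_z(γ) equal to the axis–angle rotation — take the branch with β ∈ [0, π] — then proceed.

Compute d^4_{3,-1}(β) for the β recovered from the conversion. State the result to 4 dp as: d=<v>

d=0.4437

Axis–angle → zyz. n̂ = (sinθₙcosφₙ, sinθₙsinφₙ, cosθₙ) = (+0.578159, +0.327052, -0.747509), ω = 2.7021.
R = I cosω + sinω [n̂]ₓ + (1−cosω) n̂n̂ᵀ gives
  R = [-0.268198, +0.678257, -0.684133; +0.042156, -0.701207, -0.711710; -0.962441, -0.219720, +0.159470]
β = atan2(√(R₁₃²+R₂₃²), R₃₃) = 1.410643; α = atan2(R₂₃, R₁₃) mod 2π = 3.946745; γ = atan2(R₃₂, −R₃₁) mod 2π = 6.058738
d^4_{3,-1}(β=1.4106) via the finite sum:
c=cos(1.410643/2)=0.761403, s=sin(1.410643/2)=0.648279; N=√[5040·1·6·120]=1904.940944
k: max(0,(-1)−(3))=0 … min(4+(-1),4−(3))=1
  k=0: (−1)^4·1904.9409/(144)·0.7614^4·0.6483^4 = +0.785280
  k=1: (−1)^5·1904.9409/(240)·0.7614^2·0.6483^6 = -0.341562
d^4_{3,-1}(1.4106) = +0.785280 -0.341562 = +0.443718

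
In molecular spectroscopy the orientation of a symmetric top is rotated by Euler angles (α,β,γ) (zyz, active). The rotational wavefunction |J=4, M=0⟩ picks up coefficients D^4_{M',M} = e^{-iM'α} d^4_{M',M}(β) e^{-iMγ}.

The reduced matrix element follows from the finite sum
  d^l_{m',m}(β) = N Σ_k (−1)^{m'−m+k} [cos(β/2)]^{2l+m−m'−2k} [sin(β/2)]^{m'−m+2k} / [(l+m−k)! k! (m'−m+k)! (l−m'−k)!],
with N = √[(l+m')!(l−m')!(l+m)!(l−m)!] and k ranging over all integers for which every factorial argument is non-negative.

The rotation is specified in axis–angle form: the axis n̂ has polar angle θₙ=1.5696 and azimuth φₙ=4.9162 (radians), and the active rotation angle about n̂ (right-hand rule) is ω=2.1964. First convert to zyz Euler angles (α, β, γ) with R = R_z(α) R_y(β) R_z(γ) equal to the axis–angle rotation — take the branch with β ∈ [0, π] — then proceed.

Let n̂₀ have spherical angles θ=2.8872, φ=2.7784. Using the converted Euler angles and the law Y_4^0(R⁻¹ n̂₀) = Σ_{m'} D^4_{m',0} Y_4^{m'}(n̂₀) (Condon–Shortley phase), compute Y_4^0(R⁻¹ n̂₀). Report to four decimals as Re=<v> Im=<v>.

Re=-0.3121 Im=0.0000

Axis–angle → zyz. n̂ = (sinθₙcosφₙ, sinθₙsinφₙ, cosθₙ) = (+0.202403, -0.979302, +0.001196), ω = 2.1964.
R = I cosω + sinω [n̂]ₓ + (1−cosω) n̂n̂ᵀ gives
  R = [-0.520630, -0.315254, -0.793448; -0.313315, +0.935041, -0.165927; +0.794215, +0.162212, -0.585584]
β = atan2(√(R₁₃²+R₂₃²), R₃₃) = 2.196397; α = atan2(R₂₃, R₁₃) mod 2π = 3.347744; γ = atan2(R₃₂, −R₃₁) mod 2π = 2.940122
Need the full column D^4_{m',0} for m'=−4..4 at α=3.3477, β=2.1964, γ=2.9401.
cos(β/2)=0.455201, sin(β/2)=0.890389
d^4_{-4,0}: single k=4 term ⇒ +0.225777;  D = +0.153268+0.165783i
d^4_{-3,0}: k∈[3..4] ⇒ +0.163237 -0.624556 = -0.461319;  D = +0.375872+0.267462i
d^4_{-2,0}: k∈[2..4] ⇒ +0.066911 -0.682686 +0.979502 = +0.363728;  D = +0.333248+0.145753i
d^4_{-1,0}: k∈[1..4] ⇒ +0.016126 -0.370186 +1.416360 -0.903183 = +0.159116;  D = -0.155747-0.032570i
d^4_{0,0}: k∈[0..4] ⇒ +0.001843 -0.112849 +0.971479 -1.651978 +0.395037 = -0.396468;  D = -0.396468+0.000000i
d^4_{1,0}: k∈[0..3] ⇒ -0.016126 +0.370186 -1.416360 +0.903183 = -0.159116;  D = +0.155747-0.032570i
d^4_{2,0}: k∈[0..2] ⇒ +0.066911 -0.682686 +0.979502 = +0.363728;  D = +0.333248-0.145753i
d^4_{3,0}: k∈[0..1] ⇒ -0.163237 +0.624556 = +0.461319;  D = -0.375872+0.267462i
d^4_{4,0}: single k=0 term ⇒ +0.225777;  D = +0.153268-0.165783i
Y_4^{m'}(θ=2.8872,φ=2.7784) and Σ D·Y over m':
  (+0.1533+0.1658i)·(+0.0002+0.0018i)  (+0.3759+0.2675i)·(+0.0089+0.0171i)  (+0.3332+0.1458i)·(+0.0880+0.0782i)  (-0.1557-0.0326i)·(+0.3831+0.1456i)  (-0.3965+0.0000i)·(+0.5932+0.0000i)  (+0.1557-0.0326i)·(-0.3831+0.1456i)  (+0.3332-0.1458i)·(+0.0880-0.0782i)  (-0.3759+0.2675i)·(-0.0089+0.0171i)  (+0.1533-0.1658i)·(+0.0002-0.0018i)
Y_4^0(R⁻¹ n̂) = -0.312103+0.000000i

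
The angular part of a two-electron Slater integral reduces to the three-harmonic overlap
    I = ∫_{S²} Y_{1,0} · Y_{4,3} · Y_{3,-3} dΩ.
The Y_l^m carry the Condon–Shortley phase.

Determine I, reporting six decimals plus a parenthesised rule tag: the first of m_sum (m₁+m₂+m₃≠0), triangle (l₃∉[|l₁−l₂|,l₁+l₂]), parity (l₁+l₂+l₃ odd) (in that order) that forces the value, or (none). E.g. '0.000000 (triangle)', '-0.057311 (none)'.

-0.162868 (none)

Checks pass: Σm=0; 8 even; l₃=3∈[3,5].
(2·1+1)(2·4+1)(2·3+1) = 189
Δ: 2! 0! 6! / 9! → 1/252
sum: t=1:−1/36 = -1/36
3j²(1 4 3; 0 0 0) = Δ·Π!·Σ² = 4/63  (sign +1)
sum: t=1:−1/720 = -1/720
3j²(1 4 3; 0 3 -3) = Δ·Π!·Σ² = 1/36  (sign -1)
combine: 4πI² = 189·4/63·1/36 = 1/3
take √, sign -1: I = -0.16286750
No selection rule forces the value: the integral is nonzero (none).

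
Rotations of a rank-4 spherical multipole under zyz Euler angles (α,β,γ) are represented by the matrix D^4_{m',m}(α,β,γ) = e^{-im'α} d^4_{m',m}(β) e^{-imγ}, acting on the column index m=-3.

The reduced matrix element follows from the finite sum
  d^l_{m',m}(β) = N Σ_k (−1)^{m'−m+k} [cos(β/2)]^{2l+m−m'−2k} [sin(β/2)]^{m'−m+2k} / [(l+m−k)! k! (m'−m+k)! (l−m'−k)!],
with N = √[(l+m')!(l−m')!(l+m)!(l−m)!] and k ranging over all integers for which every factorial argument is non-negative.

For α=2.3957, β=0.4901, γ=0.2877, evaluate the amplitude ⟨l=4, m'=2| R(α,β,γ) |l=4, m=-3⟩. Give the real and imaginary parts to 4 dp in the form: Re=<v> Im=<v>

Re=0.0060 Im=-0.0060

Split into d^4_{2,-3}(β=0.4901) × two z-phases.
c=cos(0.490100/2)=0.970125, s=sin(0.490100/2)=0.242605; N=√[720·2·1·5040]=2693.993318
k∈{0,1} keeps every argument non-negative
  k=0: (−1)^5·2693.9933/(240)·0.9701^3·0.2426^5 = -0.008613
  k=1: (−1)^6·2693.9933/(720)·0.9701^1·0.2426^7 = +0.000180
d^4_{2,-3}(0.4901) = -0.008613 +0.000180 = -0.008434
Phases: e^{-i·(2)·2.3957}=+0.078929+0.996880i, e^{-i·(-3)·0.2877}=+0.650085+0.759861i ⇒ D=+0.005956-0.005971i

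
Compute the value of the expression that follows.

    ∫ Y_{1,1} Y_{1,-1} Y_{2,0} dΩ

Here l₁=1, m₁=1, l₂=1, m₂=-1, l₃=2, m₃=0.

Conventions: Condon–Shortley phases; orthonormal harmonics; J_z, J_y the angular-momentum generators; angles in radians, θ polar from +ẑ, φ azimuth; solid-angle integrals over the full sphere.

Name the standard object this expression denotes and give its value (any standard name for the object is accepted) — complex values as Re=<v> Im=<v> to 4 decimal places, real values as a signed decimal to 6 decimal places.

This is a Gaunt coefficient — the integral of a triple product of spherical harmonics over the sphere.
m-sum 0 ✓  L=4 even ✓  0≤2≤2 ✓
Π(2lᵢ+1) = 3×3×5 = 45
triangle coeff Δ(1,1,2) = 1/30
Σ_t [0,0]: t=0:+1/1 = 1/1
(3j)²=2/15 [(1 1 2; 0 0 0)], sign=+1
Σ_t [0,0]: t=0:+1/4 = 1/4
(3j)²=1/30 [(1 1 2; 1 -1 0)], sign=+1
⇒ 4πI² = 1/5
I = (+1)√(1/5/(4π)) = 0.12615663

Gaunt coefficient, +0.126157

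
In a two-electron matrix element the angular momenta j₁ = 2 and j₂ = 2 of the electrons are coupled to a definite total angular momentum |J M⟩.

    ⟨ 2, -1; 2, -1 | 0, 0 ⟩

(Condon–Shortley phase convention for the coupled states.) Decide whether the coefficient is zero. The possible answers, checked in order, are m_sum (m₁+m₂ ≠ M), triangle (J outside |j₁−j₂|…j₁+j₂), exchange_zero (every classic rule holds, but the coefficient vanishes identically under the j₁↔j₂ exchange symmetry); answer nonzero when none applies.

m_sum

m-sum: m₁+m₂ = -1+(-1) = -2, M = 0  ✗ ⇒ coefficient is 0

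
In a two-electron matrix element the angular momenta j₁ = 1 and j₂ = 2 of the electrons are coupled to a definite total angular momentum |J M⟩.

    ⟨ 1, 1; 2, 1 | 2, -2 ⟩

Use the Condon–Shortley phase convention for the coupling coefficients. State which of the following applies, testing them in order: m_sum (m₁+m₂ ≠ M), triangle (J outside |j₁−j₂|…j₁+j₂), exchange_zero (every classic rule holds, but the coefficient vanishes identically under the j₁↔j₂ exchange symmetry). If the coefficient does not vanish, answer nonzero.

m-sum: m₁+m₂ = 1+1 = 2, M = -2  ✗ ⇒ coefficient is 0

m_sum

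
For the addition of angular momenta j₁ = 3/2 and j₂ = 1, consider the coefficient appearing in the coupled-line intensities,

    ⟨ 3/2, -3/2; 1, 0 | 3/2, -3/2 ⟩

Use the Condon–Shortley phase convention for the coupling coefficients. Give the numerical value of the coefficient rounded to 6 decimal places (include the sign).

triangle: 1!·2!·1!/5! = 2/120
(j±m)!: 0!·3!·1!·1!·0!·3! = 36
prefactor² = (2J+1)·Δ·N² = 12/5
  k=1: −1/(1!·0!·2!·0!·0!·1!) = -1/2
Σ = -1/2  ⇒  CG² = 12/5·(-1/2)² = 3/5
CG = −√(3/5) = -0.774597

-0.774597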